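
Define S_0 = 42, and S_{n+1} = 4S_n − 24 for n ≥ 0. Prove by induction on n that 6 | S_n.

Base case: S_0 = 42 = 6·7, so 6 | S_0.
Assume 6 | S_m, so S_m = 6t for some integer t.
Then S_{m+1} = 4S_m − 24 = 4·(6t) − 24 = 6(4t − 4), so 6 | S_{m+1}.
This completes the inductive step, so 6 | S_n for all n ≥ 0.

6 | S_n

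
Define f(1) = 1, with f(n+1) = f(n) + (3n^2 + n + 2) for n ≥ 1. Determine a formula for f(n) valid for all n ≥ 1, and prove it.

Claim: f(n) = n^3 − n^2 + 2n − 1.

Base case: f(1) = 1, and 1^3 − 1^2 + 2·1 − 1 = 1.
Assume f(k) = k^3 − k^2 + 2k − 1.
Then f(k+1) = f(k) + (3k^2 + k + 2) = (k^3 − k^2 + 2k − 1) + (3k^2 + k + 2) = k^3 + 2k^2 + 3k + 1,
and (k+1)^3 − (k+1)^2 + 2·(k+1) − 1 = k^3 + 2k^2 + 3k + 1.
By induction, f(n) = n^3 − n^2 + 2n − 1 for all n ≥ 1.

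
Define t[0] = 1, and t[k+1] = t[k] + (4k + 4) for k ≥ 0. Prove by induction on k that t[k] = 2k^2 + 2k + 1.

Base case: t[0] = 1, and 2·0^2 + 2·0 + 1 = 1.
Assume t[r] = 2r^2 + 2r + 1.
Then t[r+1] = t[r] + (4r + 4) = (2r^2 + 2r + 1) + (4r + 4) = 2r^2 + 6r + 5,
and 2·(r+1)^2 + 2·(r+1) + 1 = 2r^2 + 6r + 5.
Hence t[k] = 2k^2 + 2k + 1 for every k ≥ 0, by induction.

t[k] = 2k^2 + 2k + 1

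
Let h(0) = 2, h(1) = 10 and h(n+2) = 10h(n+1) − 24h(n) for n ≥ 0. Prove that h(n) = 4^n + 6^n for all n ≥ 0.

Base cases: h(0) = 2 and 4^0 + 6^0 = 2; h(1) = 10 and 4^1 + 6^1 = 10.
Assume h(i) = 4^i + 6^i for all 0 ≤ i ≤ j, where j ≥ 1.
Then h(j+1) = 10h(j) − 24h(j−1) = 10·(4^j + 6^j) − 24·(4^{j−1} + 6^{j−1}) = (10·4 − 24)4^{j−1} + (10·6 − 24)6^{j−1} = 16·4^{j−1} + 36·6^{j−1} = 4^{j+1} + 6^{j+1}.
So the formula holds for j+1, and by strong induction h(n) = 4^n + 6^n for all n ≥ 0.

h(n) = 4^n + 6^n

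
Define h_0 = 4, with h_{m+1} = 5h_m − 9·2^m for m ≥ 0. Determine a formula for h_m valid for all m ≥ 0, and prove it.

Claim: h_m = 5^m + 3·2^m.

Base case: h_0 = 4, and 5^0 + 3·2^0 = 1 + 3 = 4.
Assume h_r = 5^r + 3·2^r for some r ≥ 0.
Then h_{r+1} = 5h_r − 9·2^r = 5·(5^r + 3·2^r) − 9·2^r = 5^{r+1} + 15·2^r − 9·2^r = 5^{r+1} + 6·2^r = 5^{r+1} + 3·2^{r+1}.
By induction, h_m = 5^m + 3·2^m for all m ≥ 0.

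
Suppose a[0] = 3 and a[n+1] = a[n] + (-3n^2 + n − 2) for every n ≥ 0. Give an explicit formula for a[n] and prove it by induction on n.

Claim: a[n] = -n^3 + 2n^2 − 3n + 3.

Base case: a[0] = 3, and -0^3 + 2·0^2 − 3·0 + 3 = 3.
Assume a[j] = -j^3 + 2j^2 − 3j + 3.
Then a[j+1] = a[j] + (-3j^2 + j − 2) = (-j^3 + 2j^2 − 3j + 3) + (-3j^2 + j − 2) = -j^3 − j^2 − 2j + 1,
and -(j+1)^3 + 2·(j+1)^2 − 3·(j+1) + 3 = -j^3 − j^2 − 2j + 1.
This completes the inductive step, so a[n] = -n^3 + 2n^2 − 3n + 3 for all n ≥ 0.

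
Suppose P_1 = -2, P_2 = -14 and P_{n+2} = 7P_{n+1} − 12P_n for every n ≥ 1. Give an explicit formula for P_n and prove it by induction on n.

Claim: P_n = 2·3^n − 2·4^n.

Base cases: P_1 = -2 and 2·3^1 − 2·4^1 = -2; P_2 = -14 and 2·3^2 − 2·4^2 = -14.
Assume P_j = 2·3^j − 2·4^j for all 1 ≤ j ≤ k, where k ≥ 2.
Then P_{k+1} = 7P_k − 12P_{k−1} = 7·(2·3^k − 2·4^k) − 12·(2·3^{k−1} − 2·4^{k−1}) = 2·(7·3 − 12)3^{k−1} − 2·(7·4 − 12)4^{k−1} = 18·3^{k−1} − 32·4^{k−1} = 2·3^{k+1} − 2·4^{k+1}.
By strong induction, P_n = 2·3^n − 2·4^n for all n ≥ 1.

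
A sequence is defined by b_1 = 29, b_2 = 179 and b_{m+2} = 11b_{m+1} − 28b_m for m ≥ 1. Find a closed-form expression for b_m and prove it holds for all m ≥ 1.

Claim: b_m = 3·7^m + 2·4^m.

Base cases: b_1 = 29 and 3·7^1 + 2·4^1 = 29; b_2 = 179 and 3·7^2 + 2·4^2 = 179.
Assume b_j = 3·7^j + 2·4^j for all 1 ≤ j ≤ k, where k ≥ 2.
Then b_{k+1} = 11b_k − 28b_{k−1} = 11·(3·7^k + 2·4^k) − 28·(3·7^{k−1} + 2·4^{k−1}) = 3·(11·7 − 28)7^{k−1} + 2·(11·4 − 28)4^{k−1} = 147·7^{k−1} + 32·4^{k−1} = 3·7^{k+1} + 2·4^{k+1}.
So the formula holds for k+1, and by strong induction b_m = 3·7^m + 2·4^m for all m ≥ 1.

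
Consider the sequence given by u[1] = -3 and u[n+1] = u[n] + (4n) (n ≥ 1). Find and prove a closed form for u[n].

Claim: u[n] = 2n^2 − 2n − 3.

Base case: u[1] = -3, and 2·1^2 − 2·1 − 3 = -3.
Assume u[j] = 2j^2 − 2j − 3.
Then u[j+1] = u[j] + (4j) = (2j^2 − 2j − 3) + (4j) = 2j^2 + 2j − 3,
and 2·(j+1)^2 − 2·(j+1) − 3 = 2j^2 + 2j − 3.
This completes the inductive step, so u[n] = 2n^2 − 2n − 3 for all n ≥ 1.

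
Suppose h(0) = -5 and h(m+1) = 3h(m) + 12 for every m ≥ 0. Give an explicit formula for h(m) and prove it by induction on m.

Claim: h(m) = 3^m − 6.

Base case: h(0) = -5, and 3^0 − 6 = 1 − 6 = -5.
Assume h(j) = 3^j − 6 for some j ≥ 0.
Then h(j+1) = 3h(j) + 12 = 3·(3^j − 6) + 12 = 3^{j+1} − 18 + 12 = 3^{j+1} − 6.
Hence h(m) = 3^m − 6 for every m ≥ 0, by induction.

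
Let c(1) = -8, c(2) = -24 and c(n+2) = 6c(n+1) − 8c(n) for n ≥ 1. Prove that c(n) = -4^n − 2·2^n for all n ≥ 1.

Base cases: c(1) = -8 and -4^1 − 2·2^1 = -8; c(2) = -24 and -4^2 − 2·2^2 = -24.
Assume c(i) = -4^i − 2·2^i for all 1 ≤ i ≤ j, where j ≥ 2.
Then c(j+1) = 6c(j) − 8c(j−1) = 6·(-4^j − 2·2^j) − 8·(-4^{j−1} − 2·2^{j−1}) = -(6·4 − 8)4^{j−1} − 2·(6·2 − 8)2^{j−1} = -16·4^{j−1} − 8·2^{j−1} = -4^{j+1} − 2·2^{j+1}.
So the formula holds for j+1, and by strong induction c(n) = -4^n − 2·2^n for all n ≥ 1.

c(n) = -4^n − 2·2^n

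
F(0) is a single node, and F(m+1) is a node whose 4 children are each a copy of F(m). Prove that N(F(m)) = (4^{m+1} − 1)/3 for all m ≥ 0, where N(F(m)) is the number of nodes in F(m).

Base case: N(F(0)) = 1, and (4^{0+1} − 1)/3 = 1.
Assume N(F(k)) = (4^{k+1} − 1)/3.
Then N(F(k+1)) = 1 + 4N(F(k)) = 1 + 4·(4^{k+1} − 1)/3 = 1 + (4^{k+2} − 4)/3 = (3 + 4^{k+2} − 4)/3 = (4^{k+2} − 1)/3.
By induction, N(F(m)) = (4^{m+1} − 1)/3 for all m ≥ 0.

N(F(m)) = (4^{m+1} − 1)/3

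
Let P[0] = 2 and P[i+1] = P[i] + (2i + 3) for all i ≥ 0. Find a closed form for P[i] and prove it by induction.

Claim: P[i] = i^2 + 2i + 2.

Base case: P[0] = 2, and 0^2 + 2·0 + 2 = 2.
Assume P[r] = r^2 + 2r + 2.
Then P[r+1] = P[r] + (2r + 3) = (r^2 + 2r + 2) + (2r + 3) = r^2 + 4r + 5,
and (r+1)^2 + 2·(r+1) + 2 = r^2 + 4r + 5.
This completes the inductive step, so P[i] = i^2 + 2i + 2 for all i ≥ 0.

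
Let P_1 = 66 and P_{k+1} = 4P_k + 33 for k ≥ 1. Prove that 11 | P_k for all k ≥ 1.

Base case: P_1 = 66 = 11·6, so 11 | P_1.
Assume 11 | P_r, so P_r = 11t for some integer t.
Then P_{r+1} = 4P_r + 33 = 4·(11t) + 33 = 11(4t + 3), so 11 | P_{r+1}.
So the property holds for r+1, and by induction 11 | P_k for all k ≥ 1.

11 | P_k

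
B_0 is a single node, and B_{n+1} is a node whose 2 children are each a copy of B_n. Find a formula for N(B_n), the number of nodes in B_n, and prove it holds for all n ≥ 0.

Claim: N(B_n) = 2^{n+1} − 1.

Base case: N(B_0) = 1, and 2^{0+1} − 1 = 1.
Assume N(B_m) = 2^{m+1} − 1.
Then N(B_{m+1}) = 1 + 2N(B_m) = 1 + 2(2^{m+1} − 1) = 2^{m+2} − 2 + 1 = 2^{m+2} − 1.
So the formula holds for m+1, and by induction N(B_n) = 2^{n+1} − 1 for all n ≥ 0.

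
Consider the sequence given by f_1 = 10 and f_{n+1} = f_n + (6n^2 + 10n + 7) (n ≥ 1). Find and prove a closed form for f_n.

Claim: f_n = 2n^3 + 2n^2 + 3n + 3.

Base case: f_1 = 10, and 2·1^3 + 2·1^2 + 3·1 + 3 = 10.
Assume f_r = 2r^3 + 2r^2 + 3r + 3.
Then f_{r+1} = f_r + (6r^2 + 10r + 7) = (2r^3 + 2r^2 + 3r + 3) + (6r^2 + 10r + 7) = 2r^3 + 8r^2 + 13r + 10,
and 2·(r+1)^3 + 2·(r+1)^2 + 3·(r+1) + 3 = 2r^3 + 8r^2 + 13r + 10.
This completes the inductive step, so f_n = 2n^3 + 2n^2 + 3n + 3 for all n ≥ 1.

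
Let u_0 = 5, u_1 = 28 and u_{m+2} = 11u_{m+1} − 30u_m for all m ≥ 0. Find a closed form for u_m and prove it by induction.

Claim: u_m = 3·6^m + 2·5^m.

Base cases: u_0 = 5 and 3·6^0 + 2·5^0 = 5; u_1 = 28 and 3·6^1 + 2·5^1 = 28.
Assume u_j = 3·6^j + 2·5^j for all 0 ≤ j ≤ k, where k ≥ 1.
Then u_{k+1} = 11u_k − 30u_{k−1} = 11·(3·6^k + 2·5^k) − 30·(3·6^{k−1} + 2·5^{k−1}) = 3·(11·6 − 30)6^{k−1} + 2·(11·5 − 30)5^{k−1} = 108·6^{k−1} + 50·5^{k−1} = 3·6^{k+1} + 2·5^{k+1}.
So the formula holds for k+1, and by strong induction u_m = 3·6^m + 2·5^m for all m ≥ 0.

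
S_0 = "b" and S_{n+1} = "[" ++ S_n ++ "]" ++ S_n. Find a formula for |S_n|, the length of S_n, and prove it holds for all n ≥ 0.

Claim: |S_n| = 3·2^n − 2.

Base case: |S_0| = 1, and 3·2^0 − 2 = 1.
Assume |S_k| = 3·2^k − 2.
Then |S_{k+1}| = 1 + |S_k| + 1 + |S_k| = 2|S_k| + 2 = 2(3·2^k − 2) + 2 = 3·2^{k+1} − 4 + 2 = 3·2^{k+1} − 2.
So the formula holds for k+1, and by induction |S_n| = 3·2^n − 2 for all n ≥ 0.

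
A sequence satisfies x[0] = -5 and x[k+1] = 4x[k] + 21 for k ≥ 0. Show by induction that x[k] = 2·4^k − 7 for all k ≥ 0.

Base case: x[0] = -5, and 2·4^0 − 7 = 2 − 7 = -5.
Assume x[r] = 2·4^r − 7 for some r ≥ 0.
Then x[r+1] = 4x[r] + 21 = 4·(2·4^r − 7) + 21 = 8·4^r − 28 + 21 = 2·4^{r+1} − 7.
By induction, x[k] = 2·4^k − 7 for all k ≥ 0.

x[k] = 2·4^k − 7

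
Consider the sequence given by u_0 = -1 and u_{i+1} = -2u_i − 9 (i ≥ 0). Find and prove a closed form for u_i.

Claim: u_i = 2·(-2)^i − 3.

Base case: u_0 = -1, and 2·(-2)^0 − 3 = 2 − 3 = -1.
Assume u_k = 2·(-2)^k − 3 for some k ≥ 0.
Then u_{k+1} = -2u_k − 9 = -2·(2·(-2)^k − 3) − 9 = -4·(-2)^k + 6 − 9 = 2·(-2)^{k+1} − 3.
So the formula holds for k+1, and by induction u_i = 2·(-2)^i − 3 for all i ≥ 0.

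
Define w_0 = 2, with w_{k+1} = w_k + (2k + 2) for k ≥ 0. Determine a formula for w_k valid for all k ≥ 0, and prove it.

Claim: w_k = k^2 + k + 2.

Base case: w_0 = 2, and 0^2 + 0 + 2 = 2.
Assume w_r = r^2 + r + 2.
Then w_{r+1} = w_r + (2r + 2) = (r^2 + r + 2) + (2r + 2) = r^2 + 3r + 4,
and (r+1)^2 + (r+1) + 2 = r^2 + 3r + 4.
By induction, w_k = k^2 + k + 2 for all k ≥ 0.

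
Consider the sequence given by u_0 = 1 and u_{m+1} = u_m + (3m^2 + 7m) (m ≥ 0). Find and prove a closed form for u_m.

Claim: u_m = m^3 + 2m^2 − 3m + 1.

Base case: u_0 = 1, and 0^3 + 2·0^2 − 3·0 + 1 = 1.
Assume u_k = k^3 + 2k^2 − 3k + 1.
Then u_{k+1} = u_k + (3k^2 + 7k) = (k^3 + 2k^2 − 3k + 1) + (3k^2 + 7k) = k^3 + 5k^2 + 4k + 1,
and (k+1)^3 + 2·(k+1)^2 − 3·(k+1) + 1 = k^3 + 5k^2 + 4k + 1.
By induction, u_m = m^3 + 2m^2 − 3m + 1 for all m ≥ 0.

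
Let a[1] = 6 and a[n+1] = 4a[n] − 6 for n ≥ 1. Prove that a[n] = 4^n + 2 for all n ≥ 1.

Base case: a[1] = 6, and 4^1 + 2 = 4 + 2 = 6.
Assume a[m] = 4^m + 2 for some m ≥ 1.
Then a[m+1] = 4a[m] − 6 = 4·(4^m + 2) − 6 = 4^{m+1} + 8 − 6 = 4^{m+1} + 2.
By induction, a[n] = 4^n + 2 for all n ≥ 1.

a[n] = 4^n + 2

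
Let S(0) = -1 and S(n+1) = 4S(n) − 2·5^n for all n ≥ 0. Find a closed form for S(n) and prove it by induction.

Claim: S(n) = 4^n − 2·5^n.

Base case: S(0) = -1, and 4^0 − 2·5^0 = 1 − 2 = -1.
Assume S(m) = 4^m − 2·5^m for some m ≥ 0.
Then S(m+1) = 4S(m) − 2·5^m = 4·(4^m − 2·5^m) − 2·5^m = 4^{m+1} − 8·5^m − 2·5^m = 4^{m+1} − 10·5^m = 4^{m+1} − 2·5^{m+1}.
This completes the inductive step, so S(n) = 4^n − 2·5^n for all n ≥ 0.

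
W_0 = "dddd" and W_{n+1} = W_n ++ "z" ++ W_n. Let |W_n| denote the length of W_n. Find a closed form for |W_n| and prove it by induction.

Claim: |W_n| = 5·2^n − 1.

Base case: |W_0| = 4, and 5·2^0 − 1 = 4.
Assume |W_r| = 5·2^r − 1.
Then |W_{r+1}| = |W_r| + 1 + |W_r| = 2|W_r| + 1 = 2(5·2^r − 1) + 1 = 5·2^{r+1} − 2 + 1 = 5·2^{r+1} − 1.
So the formula holds for r+1, and by induction |W_n| = 5·2^n − 1 for all n ≥ 0.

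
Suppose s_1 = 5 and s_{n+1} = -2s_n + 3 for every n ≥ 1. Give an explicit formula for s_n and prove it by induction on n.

Claim: s_n = -2·(-2)^n + 1.

Base case: s_1 = 5, and -2·(-2)^1 + 1 = 4 + 1 = 5.
Assume s_m = -2·(-2)^m + 1 for some m ≥ 1.
Then s_{m+1} = -2s_m + 3 = -2·(-2·(-2)^m + 1) + 3 = 4·(-2)^m − 2 + 3 = -2·(-2)^{m+1} + 1.
So the formula holds for m+1, and by induction s_n = -2·(-2)^n + 1 for all n ≥ 1.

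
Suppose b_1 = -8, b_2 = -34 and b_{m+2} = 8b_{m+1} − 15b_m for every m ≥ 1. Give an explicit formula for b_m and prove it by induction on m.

Claim: b_m = -3^m − 5^m.

Base cases: b_1 = -8 and -3^1 − 5^1 = -8; b_2 = -34 and -3^2 − 5^2 = -34.
Assume b_i = -3^i − 5^i for all 1 ≤ i ≤ j, where j ≥ 2.
Then b_{j+1} = 8b_j − 15b_{j−1} = 8·(-3^j − 5^j) − 15·(-3^{j−1} − 5^{j−1}) = -(8·3 − 15)3^{j−1} − (8·5 − 15)5^{j−1} = -9·3^{j−1} − 25·5^{j−1} = -3^{j+1} − 5^{j+1}.
This completes the inductive step, so b_m = -3^m − 5^m for all m ≥ 1.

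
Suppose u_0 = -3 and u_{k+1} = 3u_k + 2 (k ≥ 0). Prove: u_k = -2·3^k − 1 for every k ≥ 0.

Base case: u_0 = -3, and -2·3^0 − 1 = -2 − 1 = -3.
Assume u_r = -2·3^r − 1 for some r ≥ 0.
Then u_{r+1} = 3u_r + 2 = 3·(-2·3^r − 1) + 2 = -6·3^r − 3 + 2 = -2·3^{r+1} − 1.
By induction, u_k = -2·3^k − 1 for all k ≥ 0.

u_k = -2·3^k − 1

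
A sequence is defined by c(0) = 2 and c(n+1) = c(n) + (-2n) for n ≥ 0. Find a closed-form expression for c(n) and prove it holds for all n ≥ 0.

Claim: c(n) = -n^2 + n + 2.

Base case: c(0) = 2, and -0^2 + 0 + 2 = 2.
Assume c(j) = -j^2 + j + 2.
Then c(j+1) = c(j) + (-2j) = (-j^2 + j + 2) + (-2j) = -j^2 − j + 2,
and -(j+1)^2 + (j+1) + 2 = -j^2 − j + 2.
Hence c(n) = -n^2 + n + 2 for every n ≥ 0, by induction.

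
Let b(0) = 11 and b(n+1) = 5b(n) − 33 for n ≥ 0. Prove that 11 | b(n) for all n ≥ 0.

Base case: b(0) = 11 = 11·1, so 11 | b(0).
Assume 11 | b(m), so b(m) = 11t for some integer t.
Then b(m+1) = 5b(m) − 33 = 5·(11t) − 33 = 11(5t − 3), so 11 | b(m+1).
This completes the inductive step, so 11 | b(n) for all n ≥ 0.

11 | b(n)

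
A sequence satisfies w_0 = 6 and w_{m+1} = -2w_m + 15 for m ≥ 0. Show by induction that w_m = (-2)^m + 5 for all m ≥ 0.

Base case: w_0 = 6, and (-2)^0 + 5 = 1 + 5 = 6.
Assume w_k = (-2)^k + 5 for some k ≥ 0.
Then w_{k+1} = -2w_k + 15 = -2·((-2)^k + 5) + 15 = -2·(-2)^k − 10 + 15 = (-2)^{k+1} + 5.
This completes the inductive step, so w_m = (-2)^m + 5 for all m ≥ 0.

w_m = (-2)^m + 5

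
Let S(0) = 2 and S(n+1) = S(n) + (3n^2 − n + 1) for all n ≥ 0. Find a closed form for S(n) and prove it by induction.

Claim: S(n) = n^3 − 2n^2 + 2n + 2.

Base case: S(0) = 2, and 0^3 − 2·0^2 + 2·0 + 2 = 2.
Assume S(r) = r^3 − 2r^2 + 2r + 2.
Then S(r+1) = S(r) + (3r^2 − r + 1) = (r^3 − 2r^2 + 2r + 2) + (3r^2 − r + 1) = r^3 + r^2 + r + 3,
and (r+1)^3 − 2·(r+1)^2 + 2·(r+1) + 2 = r^3 + r^2 + r + 3.
Hence S(n) = n^3 − 2n^2 + 2n + 2 for every n ≥ 0, by induction.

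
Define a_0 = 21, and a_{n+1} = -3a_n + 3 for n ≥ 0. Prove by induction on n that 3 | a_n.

Base case: a_0 = 21 = 3·7, so 3 | a_0.
Assume 3 | a_j, so a_j = 3t for some integer t.
Then a_{j+1} = -3a_j + 3 = -3·(3t) + 3 = 3(-3t + 1), so 3 | a_{j+1}.
This completes the inductive step, so 3 | a_n for all n ≥ 0.

3 | a_n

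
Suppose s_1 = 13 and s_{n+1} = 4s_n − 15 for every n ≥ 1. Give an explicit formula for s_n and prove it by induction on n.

Claim: s_n = 2·4^n + 5.

Base case: s_1 = 13, and 2·4^1 + 5 = 8 + 5 = 13.
Assume s_j = 2·4^j + 5 for some j ≥ 1.
Then s_{j+1} = 4s_j − 15 = 4·(2·4^j + 5) − 15 = 8·4^j + 20 − 15 = 2·4^{j+1} + 5.
This completes the inductive step, so s_n = 2·4^n + 5 for all n ≥ 1.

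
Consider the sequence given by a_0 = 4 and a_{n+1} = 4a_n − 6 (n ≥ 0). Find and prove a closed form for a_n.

Claim: a_n = 2·4^n + 2.

Base case: a_0 = 4, and 2·4^0 + 2 = 2 + 2 = 4.
Assume a_j = 2·4^j + 2 for some j ≥ 0.
Then a_{j+1} = 4a_j − 6 = 4·(2·4^j + 2) − 6 = 8·4^j + 8 − 6 = 2·4^{j+1} + 2.
Hence a_n = 2·4^n + 2 for every n ≥ 0, by induction.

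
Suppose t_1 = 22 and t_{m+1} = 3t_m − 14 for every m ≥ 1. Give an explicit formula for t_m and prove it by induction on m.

Claim: t_m = 5·3^m + 7.

Base case: t_1 = 22, and 5·3^1 + 7 = 15 + 7 = 22.
Assume t_r = 5·3^r + 7 for some r ≥ 1.
Then t_{r+1} = 3t_r − 14 = 3·(5·3^r + 7) − 14 = 15·3^r + 21 − 14 = 5·3^{r+1} + 7.
So the formula holds for r+1, and by induction t_m = 5·3^m + 7 for all m ≥ 1.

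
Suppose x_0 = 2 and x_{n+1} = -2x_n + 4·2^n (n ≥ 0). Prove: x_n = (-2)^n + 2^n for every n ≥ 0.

Base case: x_0 = 2, and (-2)^0 + 2^0 = 1 + 1 = 2.
Assume x_r = (-2)^r + 2^r for some r ≥ 0.
Then x_{r+1} = -2x_r + 4·2^r = -2·((-2)^r + 2^r) + 4·2^r = (-2)^{r+1} − 2·2^r + 4·2^r = (-2)^{r+1} + 2·2^r = (-2)^{r+1} + 2^{r+1}.
So the formula holds for r+1, and by induction x_n = (-2)^n + 2^n for all n ≥ 0.

x_n = (-2)^n + 2^n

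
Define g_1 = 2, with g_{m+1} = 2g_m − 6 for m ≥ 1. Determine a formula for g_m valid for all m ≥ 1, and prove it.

Claim: g_m = -2^{m+1} + 6.

Base case: g_1 = 2, and -2^{1+1} + 6 = -4 + 6 = 2.
Assume g_j = -2^{j+1} + 6 for some j ≥ 1.
Then g_{j+1} = 2g_j − 6 = 2·(-2^{j+1} + 6) − 6 = -2^{j+2} + 12 − 6 = -2^{j+2} + 6.
Hence g_m = -2^{m+1} + 6 for every m ≥ 1, by induction.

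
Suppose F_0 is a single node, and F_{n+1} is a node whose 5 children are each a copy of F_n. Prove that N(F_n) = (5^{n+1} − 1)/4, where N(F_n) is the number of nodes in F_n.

Base case: N(F_0) = 1, and (5^{0+1} − 1)/4 = 1.
Assume N(F_j) = (5^{j+1} − 1)/4.
Then N(F_{j+1}) = 1 + 5N(F_j) = 1 + 5·(5^{j+1} − 1)/4 = 1 + (5^{j+2} − 5)/4 = (4 + 5^{j+2} − 5)/4 = (5^{j+2} − 1)/4.
This completes the inductive step, so N(F_n) = (5^{n+1} − 1)/4 for all n ≥ 0.

N(F_n) = (5^{n+1} − 1)/4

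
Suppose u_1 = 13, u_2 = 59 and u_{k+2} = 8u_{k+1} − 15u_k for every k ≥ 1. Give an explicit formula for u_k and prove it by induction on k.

Claim: u_k = 3^k + 2·5^k.

Base cases: u_1 = 13 and 3^1 + 2·5^1 = 13; u_2 = 59 and 3^2 + 2·5^2 = 59.
Assume u_j = 3^j + 2·5^j for all 1 ≤ j ≤ m, where m ≥ 2.
Then u_{m+1} = 8u_m − 15u_{m−1} = 8·(3^m + 2·5^m) − 15·(3^{m−1} + 2·5^{m−1}) = (8·3 − 15)3^{m−1} + 2·(8·5 − 15)5^{m−1} = 9·3^{m−1} + 50·5^{m−1} = 3^{m+1} + 2·5^{m+1}.
By strong induction, u_k = 3^k + 2·5^k for all k ≥ 1.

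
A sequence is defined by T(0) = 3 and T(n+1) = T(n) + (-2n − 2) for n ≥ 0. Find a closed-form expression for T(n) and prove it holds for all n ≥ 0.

Claim: T(n) = -n^2 − n + 3.

Base case: T(0) = 3, and -0^2 − 0 + 3 = 3.
Assume T(k) = -k^2 − k + 3.
Then T(k+1) = T(k) + (-2k − 2) = (-k^2 − k + 3) + (-2k − 2) = -k^2 − 3k + 1,
and -(k+1)^2 − (k+1) + 3 = -k^2 − 3k + 1.
By induction, T(n) = -n^2 − n + 3 for all n ≥ 0.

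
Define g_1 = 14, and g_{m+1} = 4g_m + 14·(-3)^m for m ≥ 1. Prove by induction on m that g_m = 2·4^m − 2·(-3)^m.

Base case: g_1 = 14, and 2·4^1 − 2·(-3)^1 = 8 + 6 = 14.
Assume g_j = 2·4^j − 2·(-3)^j for some j ≥ 1.
Then g_{j+1} = 4g_j + 14·(-3)^j = 4·(2·4^j − 2·(-3)^j) + 14·(-3)^j = 2·4^{j+1} − 8·(-3)^j + 14·(-3)^j = 2·4^{j+1} + 6·(-3)^j = 2·4^{j+1} − 2·(-3)^{j+1}.
By induction, g_m = 2·4^m − 2·(-3)^m for all m ≥ 1.

g_m = 2·4^m − 2·(-3)^m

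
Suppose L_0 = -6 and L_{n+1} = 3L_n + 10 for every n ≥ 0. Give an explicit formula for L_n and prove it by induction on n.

Claim: L_n = -3^n − 5.

Base case: L_0 = -6, and -3^0 − 5 = -1 − 5 = -6.
Assume L_r = -3^r − 5 for some r ≥ 0.
Then L_{r+1} = 3L_r + 10 = 3·(-3^r − 5) + 10 = -3^{r+1} − 15 + 10 = -3^{r+1} − 5.
Hence L_n = -3^n − 5 for every n ≥ 0, by induction.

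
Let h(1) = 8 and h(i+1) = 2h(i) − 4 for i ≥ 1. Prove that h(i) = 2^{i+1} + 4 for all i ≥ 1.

Base case: h(1) = 8, and 2^{1+1} + 4 = 4 + 4 = 8.
Assume h(m) = 2^{m+1} + 4 for some m ≥ 1.
Then h(m+1) = 2h(m) − 4 = 2·(2^{m+1} + 4) − 4 = 2^{m+2} + 8 − 4 = 2^{m+2} + 4.
Hence h(i) = 2^{i+1} + 4 for every i ≥ 1, by induction.

h(i) = 2^{i+1} + 4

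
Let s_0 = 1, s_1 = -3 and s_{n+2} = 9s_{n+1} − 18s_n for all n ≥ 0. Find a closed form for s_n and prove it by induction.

Claim: s_n = 3·3^n − 2·6^n.

Base cases: s_0 = 1 and 3·3^0 − 2·6^0 = 1; s_1 = -3 and 3·3^1 − 2·6^1 = -3.
Assume s_j = 3·3^j − 2·6^j for all 0 ≤ j ≤ m, where m ≥ 1.
Then s_{m+1} = 9s_m − 18s_{m−1} = 9·(3·3^m − 2·6^m) − 18·(3·3^{m−1} − 2·6^{m−1}) = 3·(9·3 − 18)3^{m−1} − 2·(9·6 − 18)6^{m−1} = 27·3^{m−1} − 72·6^{m−1} = 3·3^{m+1} − 2·6^{m+1}.
Hence s_n = 3·3^n − 2·6^n for every n ≥ 0, by strong induction.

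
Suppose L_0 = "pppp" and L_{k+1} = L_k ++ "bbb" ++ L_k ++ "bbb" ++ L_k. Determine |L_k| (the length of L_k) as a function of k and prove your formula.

Claim: |L_k| = 7·3^k − 3.

Base case: |L_0| = 4, and 7·3^0 − 3 = 4.
Assume |L_j| = 7·3^j − 3.
Then |L_{j+1}| = 3|L_j| + 6 = 3(7·3^j − 3) + 6 = 7·3^{j+1} − 9 + 6 = 7·3^{j+1} − 3.
By induction, |L_k| = 7·3^k − 3 for all k ≥ 0.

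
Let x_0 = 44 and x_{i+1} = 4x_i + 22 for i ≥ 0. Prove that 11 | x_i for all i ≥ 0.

Base case: x_0 = 44 = 11·4, so 11 | x_0.
Assume 11 | x_k, so x_k = 11t for some integer t.
Then x_{k+1} = 4x_k + 22 = 4·(11t) + 22 = 11(4t + 2), so 11 | x_{k+1}.
By induction, 11 | x_i for all i ≥ 0.

11 | x_i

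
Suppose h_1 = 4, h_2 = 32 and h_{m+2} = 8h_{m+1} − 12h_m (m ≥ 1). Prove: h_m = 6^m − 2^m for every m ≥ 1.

Base cases: h_1 = 4 and 6^1 − 2^1 = 4; h_2 = 32 and 6^2 − 2^2 = 32.
Assume h_j = 6^j − 2^j for all 1 ≤ j ≤ k, where k ≥ 2.
Then h_{k+1} = 8h_k − 12h_{k−1} = 8·(6^k − 2^k) − 12·(6^{k−1} − 2^{k−1}) = (8·6 − 12)6^{k−1} − (8·2 − 12)2^{k−1} = 36·6^{k−1} − 4·2^{k−1} = 6^{k+1} − 2^{k+1}.
So the formula holds for k+1, and by strong induction h_m = 6^m − 2^m for all m ≥ 1.

h_m = 6^m − 2^m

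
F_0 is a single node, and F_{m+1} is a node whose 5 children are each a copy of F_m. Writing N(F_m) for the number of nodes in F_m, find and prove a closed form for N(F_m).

Claim: N(F_m) = (5^{m+1} − 1)/4.

Base case: N(F_0) = 1, and (5^{0+1} − 1)/4 = 1.
Assume N(F_k) = (5^{k+1} − 1)/4.
Then N(F_{k+1}) = 1 + 5N(F_k) = 1 + 5·(5^{k+1} − 1)/4 = 1 + (5^{k+2} − 5)/4 = (4 + 5^{k+2} − 5)/4 = (5^{k+2} − 1)/4.
Hence N(F_m) = (5^{m+1} − 1)/4 for every m ≥ 0, by induction.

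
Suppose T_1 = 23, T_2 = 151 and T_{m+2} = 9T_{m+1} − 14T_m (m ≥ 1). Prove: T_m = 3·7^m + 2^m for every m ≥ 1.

Base cases: T_1 = 23 and 3·7^1 + 2^1 = 23; T_2 = 151 and 3·7^2 + 2^2 = 151.
Assume T_j = 3·7^j + 2^j for all 1 ≤ j ≤ k, where k ≥ 2.
Then T_{k+1} = 9T_k − 14T_{k−1} = 9·(3·7^k + 2^k) − 14·(3·7^{k−1} + 2^{k−1}) = 3·(9·7 − 14)7^{k−1} + (9·2 − 14)2^{k−1} = 147·7^{k−1} + 4·2^{k−1} = 3·7^{k+1} + 2^{k+1}.
By strong induction, T_m = 3·7^m + 2^m for all m ≥ 1.

T_m = 3·7^m + 2^m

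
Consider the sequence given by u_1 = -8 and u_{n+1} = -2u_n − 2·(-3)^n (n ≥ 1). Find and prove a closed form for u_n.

Claim: u_n = (-2)^n + 2·(-3)^n.

Base case: u_1 = -8, and (-2)^1 + 2·(-3)^1 = -2 − 6 = -8.
Assume u_j = (-2)^j + 2·(-3)^j for some j ≥ 1.
Then u_{j+1} = -2u_j − 2·(-3)^j = -2·((-2)^j + 2·(-3)^j) − 2·(-3)^j = (-2)^{j+1} − 4·(-3)^j − 2·(-3)^j = (-2)^{j+1} − 6·(-3)^j = (-2)^{j+1} + 2·(-3)^{j+1}.
By induction, u_n = (-2)^n + 2·(-3)^n for all n ≥ 1.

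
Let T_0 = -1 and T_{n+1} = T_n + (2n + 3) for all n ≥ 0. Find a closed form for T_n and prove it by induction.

Claim: T_n = n^2 + 2n − 1.

Base case: T_0 = -1, and 0^2 + 2·0 − 1 = -1.
Assume T_j = j^2 + 2j − 1.
Then T_{j+1} = T_j + (2j + 3) = (j^2 + 2j − 1) + (2j + 3) = j^2 + 4j + 2,
and (j+1)^2 + 2·(j+1) − 1 = j^2 + 4j + 2.
Hence T_n = n^2 + 2n − 1 for every n ≥ 0, by induction.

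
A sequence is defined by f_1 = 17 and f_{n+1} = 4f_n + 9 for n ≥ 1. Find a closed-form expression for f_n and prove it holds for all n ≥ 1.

Claim: f_n = 5·4^n − 3.

Base case: f_1 = 17, and 5·4^1 − 3 = 20 − 3 = 17.
Assume f_k = 5·4^k − 3 for some k ≥ 1.
Then f_{k+1} = 4f_k + 9 = 4·(5·4^k − 3) + 9 = 20·4^k − 12 + 9 = 5·4^{k+1} − 3.
So the formula holds for k+1, and by induction f_n = 5·4^n − 3 for all n ≥ 1.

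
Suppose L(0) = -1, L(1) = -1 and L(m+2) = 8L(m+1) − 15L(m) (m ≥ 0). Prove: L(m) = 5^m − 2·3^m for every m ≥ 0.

Base cases: L(0) = -1 and 5^0 − 2·3^0 = -1; L(1) = -1 and 5^1 − 2·3^1 = -1.
Assume L(i) = 5^i − 2·3^i for all 0 ≤ i ≤ j, where j ≥ 1.
Then L(j+1) = 8L(j) − 15L(j−1) = 8·(5^j − 2·3^j) − 15·(5^{j−1} − 2·3^{j−1}) = (8·5 − 15)5^{j−1} − 2·(8·3 − 15)3^{j−1} = 25·5^{j−1} − 18·3^{j−1} = 5^{j+1} − 2·3^{j+1}.
By strong induction, L(m) = 5^m − 2·3^m for all m ≥ 0.

L(m) = 5^m − 2·3^m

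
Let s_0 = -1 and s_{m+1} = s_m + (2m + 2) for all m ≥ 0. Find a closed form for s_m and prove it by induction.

Claim: s_m = m^2 + m − 1.

Base case: s_0 = -1, and 0^2 + 0 − 1 = -1.
Assume s_r = r^2 + r − 1.
Then s_{r+1} = s_r + (2r + 2) = (r^2 + r − 1) + (2r + 2) = r^2 + 3r + 1,
and (r+1)^2 + (r+1) − 1 = r^2 + 3r + 1.
By induction, s_m = m^2 + m − 1 for all m ≥ 0.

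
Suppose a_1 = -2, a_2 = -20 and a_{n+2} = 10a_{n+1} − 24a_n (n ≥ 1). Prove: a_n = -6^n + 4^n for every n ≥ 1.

Base cases: a_1 = -2 and -6^1 + 4^1 = -2; a_2 = -20 and -6^2 + 4^2 = -20.
Assume a_j = -6^j + 4^j for all 1 ≤ j ≤ m, where m ≥ 2.
Then a_{m+1} = 10a_m − 24a_{m−1} = 10·(-6^m + 4^m) − 24·(-6^{m−1} + 4^{m−1}) = -(10·6 − 24)6^{m−1} + (10·4 − 24)4^{m−1} = -36·6^{m−1} + 16·4^{m−1} = -6^{m+1} + 4^{m+1}.
Hence a_n = -6^n + 4^n for every n ≥ 1, by strong induction.

a_n = -6^n + 4^n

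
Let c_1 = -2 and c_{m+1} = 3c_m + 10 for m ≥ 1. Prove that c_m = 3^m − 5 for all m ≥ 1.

Base case: c_1 = -2, and 3^1 − 5 = 3 − 5 = -2.
Assume c_k = 3^k − 5 for some k ≥ 1.
Then c_{k+1} = 3c_k + 10 = 3·(3^k − 5) + 10 = 3^{k+1} − 15 + 10 = 3^{k+1} − 5.
Hence c_m = 3^m − 5 for every m ≥ 1, by induction.

c_m = 3^m − 5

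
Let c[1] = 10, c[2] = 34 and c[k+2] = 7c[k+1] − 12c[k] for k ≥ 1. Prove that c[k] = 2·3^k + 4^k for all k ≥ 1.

Base cases: c[1] = 10 and 2·3^1 + 4^1 = 10; c[2] = 34 and 2·3^2 + 4^2 = 34.
Assume c[j] = 2·3^j + 4^j for all 1 ≤ j ≤ r, where r ≥ 2.
Then c[r+1] = 7c[r] − 12c[r−1] = 7·(2·3^r + 4^r) − 12·(2·3^{r−1} + 4^{r−1}) = 2·(7·3 − 12)3^{r−1} + (7·4 − 12)4^{r−1} = 18·3^{r−1} + 16·4^{r−1} = 2·3^{r+1} + 4^{r+1}.
By strong induction, c[k] = 2·3^k + 4^k for all k ≥ 1.

c[k] = 2·3^k + 4^k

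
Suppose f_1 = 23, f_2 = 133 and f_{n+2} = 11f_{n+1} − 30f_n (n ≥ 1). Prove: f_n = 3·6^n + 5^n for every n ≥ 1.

Base cases: f_1 = 23 and 3·6^1 + 5^1 = 23; f_2 = 133 and 3·6^2 + 5^2 = 133.
Assume f_j = 3·6^j + 5^j for all 1 ≤ j ≤ k, where k ≥ 2.
Then f_{k+1} = 11f_k − 30f_{k−1} = 11·(3·6^k + 5^k) − 30·(3·6^{k−1} + 5^{k−1}) = 3·(11·6 − 30)6^{k−1} + (11·5 − 30)5^{k−1} = 108·6^{k−1} + 25·5^{k−1} = 3·6^{k+1} + 5^{k+1}.
This completes the inductive step, so f_n = 3·6^n + 5^n for all n ≥ 1.

f_n = 3·6^n + 5^n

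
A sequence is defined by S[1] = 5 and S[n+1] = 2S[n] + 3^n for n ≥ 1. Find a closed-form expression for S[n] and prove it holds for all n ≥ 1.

Claim: S[n] = 2^n + 3^n.

Base case: S[1] = 5, and 2^1 + 3^1 = 2 + 3 = 5.
Assume S[j] = 2^j + 3^j for some j ≥ 1.
Then S[j+1] = 2S[j] + 3^j = 2·(2^j + 3^j) + 3^j = 2^{j+1} + 2·3^j + 3^j = 2^{j+1} + 3·3^j = 2^{j+1} + 3^{j+1}.
This completes the inductive step, so S[n] = 2^n + 3^n for all n ≥ 1.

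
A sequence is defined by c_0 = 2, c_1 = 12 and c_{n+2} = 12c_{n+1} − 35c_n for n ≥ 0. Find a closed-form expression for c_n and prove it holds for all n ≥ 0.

Claim: c_n = 7^n + 5^n.

Base cases: c_0 = 2 and 7^0 + 5^0 = 2; c_1 = 12 and 7^1 + 5^1 = 12.
Assume c_j = 7^j + 5^j for all 0 ≤ j ≤ r, where r ≥ 1.
Then c_{r+1} = 12c_r − 35c_{r−1} = 12·(7^r + 5^r) − 35·(7^{r−1} + 5^{r−1}) = (12·7 − 35)7^{r−1} + (12·5 − 35)5^{r−1} = 49·7^{r−1} + 25·5^{r−1} = 7^{r+1} + 5^{r+1}.
This completes the inductive step, so c_n = 7^n + 5^n for all n ≥ 0.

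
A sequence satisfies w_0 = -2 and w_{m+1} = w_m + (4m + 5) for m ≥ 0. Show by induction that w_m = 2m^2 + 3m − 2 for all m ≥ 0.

Base case: w_0 = -2, and 2·0^2 + 3·0 − 2 = -2.
Assume w_j = 2j^2 + 3j − 2.
Then w_{j+1} = w_j + (4j + 5) = (2j^2 + 3j − 2) + (4j + 5) = 2j^2 + 7j + 3,
and 2·(j+1)^2 + 3·(j+1) − 2 = 2j^2 + 7j + 3.
Hence w_m = 2m^2 + 3m − 2 for every m ≥ 0, by induction.

w_m = 2m^2 + 3m − 2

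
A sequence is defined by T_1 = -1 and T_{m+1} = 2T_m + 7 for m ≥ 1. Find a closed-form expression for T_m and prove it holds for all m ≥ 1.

Claim: T_m = 3·2^m − 7.

Base case: T_1 = -1, and 3·2^1 − 7 = 6 − 7 = -1.
Assume T_k = 3·2^k − 7 for some k ≥ 1.
Then T_{k+1} = 2T_k + 7 = 2·(3·2^k − 7) + 7 = 6·2^k − 14 + 7 = 3·2^{k+1} − 7.
By induction, T_m = 3·2^m − 7 for all m ≥ 1.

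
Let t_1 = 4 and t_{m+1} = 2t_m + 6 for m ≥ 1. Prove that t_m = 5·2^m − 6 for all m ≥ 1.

Base case: t_1 = 4, and 5·2^1 − 6 = 10 − 6 = 4.
Assume t_j = 5·2^j − 6 for some j ≥ 1.
Then t_{j+1} = 2t_j + 6 = 2·(5·2^j − 6) + 6 = 10·2^j − 12 + 6 = 5·2^{j+1} − 6.
So the formula holds for j+1, and by induction t_m = 5·2^m − 6 for all m ≥ 1.

t_m = 5·2^m − 6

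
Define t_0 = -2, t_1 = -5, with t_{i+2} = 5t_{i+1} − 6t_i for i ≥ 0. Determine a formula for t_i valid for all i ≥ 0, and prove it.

Claim: t_i = -2^i − 3^i.

Base cases: t_0 = -2 and -2^0 − 3^0 = -2; t_1 = -5 and -2^1 − 3^1 = -5.
Assume t_j = -2^j − 3^j for all 0 ≤ j ≤ m, where m ≥ 1.
Then t_{m+1} = 5t_m − 6t_{m−1} = 5·(-2^m − 3^m) − 6·(-2^{m−1} − 3^{m−1}) = -(5·2 − 6)2^{m−1} − (5·3 − 6)3^{m−1} = -4·2^{m−1} − 9·3^{m−1} = -2^{m+1} − 3^{m+1}.
By strong induction, t_i = -2^i − 3^i for all i ≥ 0.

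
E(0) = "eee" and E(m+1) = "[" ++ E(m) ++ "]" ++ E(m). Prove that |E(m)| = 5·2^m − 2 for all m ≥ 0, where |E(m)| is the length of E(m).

Base case: |E(0)| = 3, and 5·2^0 − 2 = 3.
Assume |E(k)| = 5·2^k − 2.
Then |E(k+1)| = 1 + |E(k)| + 1 + |E(k)| = 2|E(k)| + 2 = 2(5·2^k − 2) + 2 = 5·2^{k+1} − 4 + 2 = 5·2^{k+1} − 2.
By induction, |E(m)| = 5·2^m − 2 for all m ≥ 0.

|E(m)| = 5·2^m − 2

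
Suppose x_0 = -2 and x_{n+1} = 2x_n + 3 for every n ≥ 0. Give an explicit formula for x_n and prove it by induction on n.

Claim: x_n = 2^n − 3.

Base case: x_0 = -2, and 2^0 − 3 = 1 − 3 = -2.
Assume x_j = 2^j − 3 for some j ≥ 0.
Then x_{j+1} = 2x_j + 3 = 2·(2^j − 3) + 3 = 2^{j+1} − 6 + 3 = 2^{j+1} − 3.
By induction, x_n = 2^n − 3 for all n ≥ 0.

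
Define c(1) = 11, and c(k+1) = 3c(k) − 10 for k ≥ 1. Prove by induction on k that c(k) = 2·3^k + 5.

Base case: c(1) = 11, and 2·3^1 + 5 = 6 + 5 = 11.
Assume c(m) = 2·3^m + 5 for some m ≥ 1.
Then c(m+1) = 3c(m) − 10 = 3·(2·3^m + 5) − 10 = 6·3^m + 15 − 10 = 2·3^{m+1} + 5.
Hence c(k) = 2·3^k + 5 for every k ≥ 1, by induction.

c(k) = 2·3^k + 5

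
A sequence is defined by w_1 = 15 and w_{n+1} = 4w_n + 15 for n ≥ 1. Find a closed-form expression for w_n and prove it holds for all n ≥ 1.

Claim: w_n = 5·4^n − 5.

Base case: w_1 = 15, and 5·4^1 − 5 = 20 − 5 = 15.
Assume w_k = 5·4^k − 5 for some k ≥ 1.
Then w_{k+1} = 4w_k + 15 = 4·(5·4^k − 5) + 15 = 20·4^k − 20 + 15 = 5·4^{k+1} − 5.
This completes the inductive step, so w_n = 5·4^n − 5 for all n ≥ 1.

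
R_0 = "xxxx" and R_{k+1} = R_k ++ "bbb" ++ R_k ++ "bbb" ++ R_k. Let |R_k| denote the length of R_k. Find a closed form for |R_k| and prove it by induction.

Claim: |R_k| = 7·3^k − 3.

Base case: |R_0| = 4, and 7·3^0 − 3 = 4.
Assume |R_j| = 7·3^j − 3.
Then |R_{j+1}| = 3|R_j| + 6 = 3(7·3^j − 3) + 6 = 7·3^{j+1} − 9 + 6 = 7·3^{j+1} − 3.
This completes the inductive step, so |R_k| = 7·3^k − 3 for all k ≥ 0.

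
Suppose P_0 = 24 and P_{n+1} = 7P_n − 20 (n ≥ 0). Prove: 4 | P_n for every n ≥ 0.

Base case: P_0 = 24 = 4·6, so 4 | P_0.
Assume 4 | P_k, so P_k = 4t for some integer t.
Then P_{k+1} = 7P_k − 20 = 7·(4t) − 20 = 4(7t − 5), so 4 | P_{k+1}.
Hence 4 | P_n for every n ≥ 0, by induction.

4 | P_n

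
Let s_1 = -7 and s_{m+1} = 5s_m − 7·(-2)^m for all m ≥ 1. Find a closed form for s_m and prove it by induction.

Claim: s_m = -5^m + (-2)^m.

Base case: s_1 = -7, and -5^1 + (-2)^1 = -5 − 2 = -7.
Assume s_j = -5^j + (-2)^j for some j ≥ 1.
Then s_{j+1} = 5s_j − 7·(-2)^j = 5·(-5^j + (-2)^j) − 7·(-2)^j = -5^{j+1} + 5·(-2)^j − 7·(-2)^j = -5^{j+1} − 2·(-2)^j = -5^{j+1} + (-2)^{j+1}.
This completes the inductive step, so s_m = -5^m + (-2)^m for all m ≥ 1.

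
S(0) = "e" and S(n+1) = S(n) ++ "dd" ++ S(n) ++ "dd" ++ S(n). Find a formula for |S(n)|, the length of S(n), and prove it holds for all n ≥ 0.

Claim: |S(n)| = 3^{n+1} − 2.

Base case: |S(0)| = 1, and 3^{0+1} − 2 = 1.
Assume |S(j)| = 3^{j+1} − 2.
Then |S(j+1)| = 3|S(j)| + 4 = 3(3^{j+1} − 2) + 4 = 3^{j+2} − 6 + 4 = 3^{j+2} − 2.
By induction, |S(n)| = 3^{n+1} − 2 for all n ≥ 0.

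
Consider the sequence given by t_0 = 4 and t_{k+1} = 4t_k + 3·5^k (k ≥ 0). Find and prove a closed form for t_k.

Claim: t_k = 4^k + 3·5^k.

Base case: t_0 = 4, and 4^0 + 3·5^0 = 1 + 3 = 4.
Assume t_r = 4^r + 3·5^r for some r ≥ 0.
Then t_{r+1} = 4t_r + 3·5^r = 4·(4^r + 3·5^r) + 3·5^r = 4^{r+1} + 12·5^r + 3·5^r = 4^{r+1} + 15·5^r = 4^{r+1} + 3·5^{r+1}.
Hence t_k = 4^k + 3·5^k for every k ≥ 0, by induction.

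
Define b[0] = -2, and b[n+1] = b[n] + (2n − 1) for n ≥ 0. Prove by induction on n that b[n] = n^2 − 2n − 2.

Base case: b[0] = -2, and 0^2 − 2·0 − 2 = -2.
Assume b[m] = m^2 − 2m − 2.
Then b[m+1] = b[m] + (2m − 1) = (m^2 − 2m − 2) + (2m − 1) = m^2 − 3,
and (m+1)^2 − 2·(m+1) − 2 = m^2 − 3.
Hence b[n] = n^2 − 2n − 2 for every n ≥ 0, by induction.

b[n] = n^2 − 2n − 2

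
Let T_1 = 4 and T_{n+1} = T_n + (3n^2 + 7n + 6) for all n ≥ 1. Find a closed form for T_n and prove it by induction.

Claim: T_n = n^3 + 2n^2 + 3n − 2.

Base case: T_1 = 4, and 1^3 + 2·1^2 + 3·1 − 2 = 4.
Assume T_r = r^3 + 2r^2 + 3r − 2.
Then T_{r+1} = T_r + (3r^2 + 7r + 6) = (r^3 + 2r^2 + 3r − 2) + (3r^2 + 7r + 6) = r^3 + 5r^2 + 10r + 4,
and (r+1)^3 + 2·(r+1)^2 + 3·(r+1) − 2 = r^3 + 5r^2 + 10r + 4.
This completes the inductive step, so T_n = n^3 + 2n^2 + 3n − 2 for all n ≥ 1.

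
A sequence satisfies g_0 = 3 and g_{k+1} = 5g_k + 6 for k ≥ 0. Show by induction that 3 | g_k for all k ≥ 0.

Base case: g_0 = 3 = 3·1, so 3 | g_0.
Assume 3 | g_m, so g_m = 3t for some integer t.
Then g_{m+1} = 5g_m + 6 = 5·(3t) + 6 = 3(5t + 2), so 3 | g_{m+1}.
This completes the inductive step, so 3 | g_k for all k ≥ 0.

3 | g_k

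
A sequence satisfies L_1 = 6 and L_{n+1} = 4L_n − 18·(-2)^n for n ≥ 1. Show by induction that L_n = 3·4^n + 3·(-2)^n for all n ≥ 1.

Base case: L_1 = 6, and 3·4^1 + 3·(-2)^1 = 12 − 6 = 6.
Assume L_j = 3·4^j + 3·(-2)^j for some j ≥ 1.
Then L_{j+1} = 4L_j − 18·(-2)^j = 4·(3·4^j + 3·(-2)^j) − 18·(-2)^j = 3·4^{j+1} + 12·(-2)^j − 18·(-2)^j = 3·4^{j+1} − 6·(-2)^j = 3·4^{j+1} + 3·(-2)^{j+1}.
This completes the inductive step, so L_n = 3·4^n + 3·(-2)^n for all n ≥ 1.

L_n = 3·4^n + 3·(-2)^n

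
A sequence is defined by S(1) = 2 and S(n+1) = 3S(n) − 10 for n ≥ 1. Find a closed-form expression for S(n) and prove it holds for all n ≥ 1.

Claim: S(n) = -3^n + 5.

Base case: S(1) = 2, and -3^1 + 5 = -3 + 5 = 2.
Assume S(j) = -3^j + 5 for some j ≥ 1.
Then S(j+1) = 3S(j) − 10 = 3·(-3^j + 5) − 10 = -3^{j+1} + 15 − 10 = -3^{j+1} + 5.
Hence S(n) = -3^n + 5 for every n ≥ 1, by induction.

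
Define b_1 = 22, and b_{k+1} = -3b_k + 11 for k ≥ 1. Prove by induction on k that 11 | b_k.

Base case: b_1 = 22 = 11·2, so 11 | b_1.
Assume 11 | b_r, so b_r = 11t for some integer t.
Then b_{r+1} = -3b_r + 11 = -3·(11t) + 11 = 11(-3t + 1), so 11 | b_{r+1}.
Hence 11 | b_k for every k ≥ 1, by induction.

11 | b_k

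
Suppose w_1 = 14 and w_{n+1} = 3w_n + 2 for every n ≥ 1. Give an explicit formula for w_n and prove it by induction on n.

Claim: w_n = 5·3^n − 1.

Base case: w_1 = 14, and 5·3^1 − 1 = 15 − 1 = 14.
Assume w_k = 5·3^k − 1 for some k ≥ 1.
Then w_{k+1} = 3w_k + 2 = 3·(5·3^k − 1) + 2 = 15·3^k − 3 + 2 = 5·3^{k+1} − 1.
This completes the inductive step, so w_n = 5·3^n − 1 for all n ≥ 1.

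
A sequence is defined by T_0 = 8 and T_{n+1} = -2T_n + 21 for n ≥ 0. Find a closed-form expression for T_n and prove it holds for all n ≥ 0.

Claim: T_n = (-2)^n + 7.

Base case: T_0 = 8, and (-2)^0 + 7 = 1 + 7 = 8.
Assume T_k = (-2)^k + 7 for some k ≥ 0.
Then T_{k+1} = -2T_k + 21 = -2·((-2)^k + 7) + 21 = -2·(-2)^k − 14 + 21 = (-2)^{k+1} + 7.
So the formula holds for k+1, and by induction T_n = (-2)^n + 7 for all n ≥ 0.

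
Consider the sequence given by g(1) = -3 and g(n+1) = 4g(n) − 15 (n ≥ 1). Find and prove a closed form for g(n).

Claim: g(n) = -2·4^n + 5.

Base case: g(1) = -3, and -2·4^1 + 5 = -8 + 5 = -3.
Assume g(k) = -2·4^k + 5 for some k ≥ 1.
Then g(k+1) = 4g(k) − 15 = 4·(-2·4^k + 5) − 15 = -8·4^k + 20 − 15 = -2·4^{k+1} + 5.
By induction, g(n) = -2·4^n + 5 for all n ≥ 1.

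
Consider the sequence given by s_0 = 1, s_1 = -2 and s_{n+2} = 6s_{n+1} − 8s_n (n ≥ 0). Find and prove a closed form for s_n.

Claim: s_n = 3·2^n − 2·4^n.

Base cases: s_0 = 1 and 3·2^0 − 2·4^0 = 1; s_1 = -2 and 3·2^1 − 2·4^1 = -2.
Assume s_i = 3·2^i − 2·4^i for all 0 ≤ i ≤ j, where j ≥ 1.
Then s_{j+1} = 6s_j − 8s_{j−1} = 6·(3·2^j − 2·4^j) − 8·(3·2^{j−1} − 2·4^{j−1}) = 3·(6·2 − 8)2^{j−1} − 2·(6·4 − 8)4^{j−1} = 12·2^{j−1} − 32·4^{j−1} = 3·2^{j+1} − 2·4^{j+1}.
Hence s_n = 3·2^n − 2·4^n for every n ≥ 0, by strong induction.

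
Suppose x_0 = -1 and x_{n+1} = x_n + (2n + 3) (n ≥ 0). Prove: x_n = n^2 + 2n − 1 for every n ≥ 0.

Base case: x_0 = -1, and 0^2 + 2·0 − 1 = -1.
Assume x_j = j^2 + 2j − 1.
Then x_{j+1} = x_j + (2j + 3) = (j^2 + 2j − 1) + (2j + 3) = j^2 + 4j + 2,
and (j+1)^2 + 2·(j+1) − 1 = j^2 + 4j + 2.
Hence x_n = n^2 + 2n − 1 for every n ≥ 0, by induction.

x_n = n^2 + 2n − 1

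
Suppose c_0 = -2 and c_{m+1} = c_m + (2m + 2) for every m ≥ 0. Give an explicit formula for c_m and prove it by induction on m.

Claim: c_m = m^2 + m − 2.

Base case: c_0 = -2, and 0^2 + 0 − 2 = -2.
Assume c_k = k^2 + k − 2.
Then c_{k+1} = c_k + (2k + 2) = (k^2 + k − 2) + (2k + 2) = k^2 + 3k,
and (k+1)^2 + (k+1) − 2 = k^2 + 3k.
By induction, c_m = m^2 + m − 2 for all m ≥ 0.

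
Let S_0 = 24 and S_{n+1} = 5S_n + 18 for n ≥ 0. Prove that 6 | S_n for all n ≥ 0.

Base case: S_0 = 24 = 6·4, so 6 | S_0.
Assume 6 | S_k, so S_k = 6t for some integer t.
Then S_{k+1} = 5S_k + 18 = 5·(6t) + 18 = 6(5t + 3), so 6 | S_{k+1}.
So the property holds for k+1, and by induction 6 | S_n for all n ≥ 0.

6 | S_n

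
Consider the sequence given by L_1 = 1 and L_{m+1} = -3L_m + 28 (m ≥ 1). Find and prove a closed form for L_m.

Claim: L_m = 2·(-3)^m + 7.

Base case: L_1 = 1, and 2·(-3)^1 + 7 = -6 + 7 = 1.
Assume L_j = 2·(-3)^j + 7 for some j ≥ 1.
Then L_{j+1} = -3L_j + 28 = -3·(2·(-3)^j + 7) + 28 = -6·(-3)^j − 21 + 28 = 2·(-3)^{j+1} + 7.
By induction, L_m = 2·(-3)^m + 7 for all m ≥ 1.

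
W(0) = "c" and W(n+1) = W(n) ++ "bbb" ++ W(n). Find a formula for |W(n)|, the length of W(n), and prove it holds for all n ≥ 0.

Claim: |W(n)| = 2^{n+2} − 3.

Base case: |W(0)| = 1, and 2^{0+2} − 3 = 1.
Assume |W(m)| = 2^{m+2} − 3.
Then |W(m+1)| = |W(m)| + 3 + |W(m)| = 2|W(m)| + 3 = 2(2^{m+2} − 3) + 3 = 2^{m+3} − 6 + 3 = 2^{m+3} − 3.
This completes the inductive step, so |W(n)| = 2^{n+2} − 3 for all n ≥ 0.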